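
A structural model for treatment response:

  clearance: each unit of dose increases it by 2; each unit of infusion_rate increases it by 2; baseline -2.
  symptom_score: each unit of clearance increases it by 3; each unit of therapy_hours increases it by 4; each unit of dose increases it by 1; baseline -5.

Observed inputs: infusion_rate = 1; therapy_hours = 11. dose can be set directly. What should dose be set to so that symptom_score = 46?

Substituting into the clearance equation gives clearance = 2*dose.
Substituting into the symptom_score equation gives symptom_score = 7*dose + 39.
Solve 7*dose + 39 = 46: dose = (46 - 39) / 7 = 1.

dose = 1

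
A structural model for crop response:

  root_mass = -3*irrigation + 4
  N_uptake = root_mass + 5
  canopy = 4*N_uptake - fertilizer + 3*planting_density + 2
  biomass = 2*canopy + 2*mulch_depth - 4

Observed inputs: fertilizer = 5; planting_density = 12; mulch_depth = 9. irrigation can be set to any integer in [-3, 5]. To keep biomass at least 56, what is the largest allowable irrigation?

Substituting into the N_uptake equation gives N_uptake = -3*irrigation + 9.
canopy becomes -12*irrigation + 69.
biomass becomes -24*irrigation + 152.
Require -24*irrigation + 152 ≥ 56, so irrigation ≤ 4.
The largest integer in [-3, 5] satisfying this is 4.

irrigation = 4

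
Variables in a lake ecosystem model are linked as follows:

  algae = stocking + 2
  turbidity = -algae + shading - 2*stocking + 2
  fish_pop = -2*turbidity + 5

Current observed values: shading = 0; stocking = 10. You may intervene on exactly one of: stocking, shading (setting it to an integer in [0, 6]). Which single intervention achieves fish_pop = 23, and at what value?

set stocking = 3

Intervening on stocking: with other inputs at their observed values, fish_pop = 6*stocking + 5. Solving for 23 gives stocking = 3, within [0, 6].
Intervening on shading: fish_pop = -2*shading + 65. Reaching 23 requires shading = 21, outside [0, 6].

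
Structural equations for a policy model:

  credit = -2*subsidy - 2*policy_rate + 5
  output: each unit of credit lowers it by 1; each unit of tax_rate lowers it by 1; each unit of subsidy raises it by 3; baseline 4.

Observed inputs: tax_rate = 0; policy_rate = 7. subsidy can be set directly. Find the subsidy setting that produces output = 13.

subsidy = 0

Substituting into the credit equation gives credit = -2*subsidy - 9.
output becomes 5*subsidy + 13.
Solve 5*subsidy + 13 = 13: subsidy = (13 - 13) / 5 = 0.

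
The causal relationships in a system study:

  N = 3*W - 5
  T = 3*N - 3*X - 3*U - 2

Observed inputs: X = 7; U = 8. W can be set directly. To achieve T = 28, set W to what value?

W = 10

Substituting into the T equation gives T = 9*W - 62.
Solve 9*W - 62 = 28: W = (28 + 62) / 9 = 10.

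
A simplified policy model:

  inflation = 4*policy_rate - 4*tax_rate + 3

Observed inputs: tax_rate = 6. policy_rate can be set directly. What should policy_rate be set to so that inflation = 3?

Substituting into the inflation equation gives inflation = 4*policy_rate - 21.
Solve 4*policy_rate - 21 = 3: policy_rate = (3 + 21) / 4 = 6.

policy_rate = 6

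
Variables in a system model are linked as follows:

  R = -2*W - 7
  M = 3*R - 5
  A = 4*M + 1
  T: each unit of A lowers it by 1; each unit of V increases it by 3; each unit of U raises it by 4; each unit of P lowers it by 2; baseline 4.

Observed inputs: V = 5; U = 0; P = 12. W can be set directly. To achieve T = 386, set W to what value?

W = 12

Substituting into the M equation gives M = -6*W - 26.
Substituting into the A equation gives A = -24*W - 103.
Substituting into the T equation gives T = 24*W + 98.
Solve 24*W + 98 = 386: W = (386 - 98) / 24 = 12.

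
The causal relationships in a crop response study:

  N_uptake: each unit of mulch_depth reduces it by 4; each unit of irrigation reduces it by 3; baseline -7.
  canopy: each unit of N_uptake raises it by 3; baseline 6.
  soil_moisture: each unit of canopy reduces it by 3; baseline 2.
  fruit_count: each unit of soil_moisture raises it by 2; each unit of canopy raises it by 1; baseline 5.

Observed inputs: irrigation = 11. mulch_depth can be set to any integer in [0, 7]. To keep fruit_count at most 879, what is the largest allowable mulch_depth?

mulch_depth = 5

Substituting into the N_uptake equation gives N_uptake = -4*mulch_depth - 40.
Substituting into the canopy equation gives canopy = -12*mulch_depth - 114.
Substituting into the soil_moisture equation gives soil_moisture = 36*mulch_depth + 344.
Substituting into the fruit_count equation gives fruit_count = 60*mulch_depth + 579.
Require 60*mulch_depth + 579 ≤ 879, so mulch_depth ≤ 5.
The largest integer in [0, 7] satisfying this is 5.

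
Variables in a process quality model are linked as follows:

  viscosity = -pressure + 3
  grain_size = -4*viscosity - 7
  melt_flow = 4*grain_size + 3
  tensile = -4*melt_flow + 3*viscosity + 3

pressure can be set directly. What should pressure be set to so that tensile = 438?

Substituting into the grain_size equation gives grain_size = 4*pressure - 19.
Substituting into the melt_flow equation gives melt_flow = 16*pressure - 73.
This gives tensile = -67*pressure + 304.
Solve -67*pressure + 304 = 438: pressure = (438 - 304) / -67 = -2.

pressure = -2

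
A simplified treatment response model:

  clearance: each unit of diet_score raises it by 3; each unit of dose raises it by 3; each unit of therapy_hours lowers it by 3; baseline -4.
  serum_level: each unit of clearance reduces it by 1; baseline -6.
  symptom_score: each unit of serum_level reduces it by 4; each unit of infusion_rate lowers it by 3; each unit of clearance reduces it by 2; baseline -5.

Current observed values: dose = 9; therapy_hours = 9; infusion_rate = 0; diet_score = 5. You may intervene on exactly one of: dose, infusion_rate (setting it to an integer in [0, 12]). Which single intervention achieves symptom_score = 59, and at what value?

Intervening on dose: with other inputs at their observed values, symptom_score = 6*dose - 13. Solving for 59 gives dose = 12, within [0, 12].
Intervening on infusion_rate: symptom_score = -3*infusion_rate + 41. Reaching 59 requires infusion_rate = -6, outside [0, 12].

set dose = 12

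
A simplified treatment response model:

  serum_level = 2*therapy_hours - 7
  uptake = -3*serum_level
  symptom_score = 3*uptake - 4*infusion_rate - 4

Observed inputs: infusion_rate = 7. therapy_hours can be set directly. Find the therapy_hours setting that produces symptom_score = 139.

therapy_hours = -6

Substituting into the uptake equation gives uptake = -6*therapy_hours + 21.
Substituting into the symptom_score equation gives symptom_score = -18*therapy_hours + 31.
Solve -18*therapy_hours + 31 = 139: therapy_hours = (139 - 31) / -18 = -6.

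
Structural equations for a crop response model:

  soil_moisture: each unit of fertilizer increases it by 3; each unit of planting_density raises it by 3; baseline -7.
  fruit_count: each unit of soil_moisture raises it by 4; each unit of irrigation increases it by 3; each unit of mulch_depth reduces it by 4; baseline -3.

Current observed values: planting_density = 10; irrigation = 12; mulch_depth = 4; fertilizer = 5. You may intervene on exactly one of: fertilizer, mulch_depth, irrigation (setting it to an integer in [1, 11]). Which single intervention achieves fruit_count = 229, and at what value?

set fertilizer = 10

Intervening on fertilizer: with other inputs at their observed values, fruit_count = 12*fertilizer + 109. Solving for 229 gives fertilizer = 10, within [1, 11].
Intervening on mulch_depth: fruit_count = -4*mulch_depth + 185. Reaching 229 requires mulch_depth = -11, outside [1, 11].
Intervening on irrigation: fruit_count = 3*irrigation + 133. Reaching 229 requires irrigation = 32, outside [1, 11].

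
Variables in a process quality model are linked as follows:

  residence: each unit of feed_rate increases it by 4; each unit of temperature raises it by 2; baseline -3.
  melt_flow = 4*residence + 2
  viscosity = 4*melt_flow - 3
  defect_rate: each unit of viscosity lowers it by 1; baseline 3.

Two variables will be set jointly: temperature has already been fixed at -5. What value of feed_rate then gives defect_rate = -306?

With temperature held at -5:
Substituting into the residence equation gives residence = 4*feed_rate - 13.
This gives melt_flow = 16*feed_rate - 50.
Substituting into the viscosity equation gives viscosity = 64*feed_rate - 203.
Substituting into the defect_rate equation gives defect_rate = -64*feed_rate + 206.
Solve -64*feed_rate + 206 = -306: feed_rate = (-306 - 206) / -64 = 8.

feed_rate = 8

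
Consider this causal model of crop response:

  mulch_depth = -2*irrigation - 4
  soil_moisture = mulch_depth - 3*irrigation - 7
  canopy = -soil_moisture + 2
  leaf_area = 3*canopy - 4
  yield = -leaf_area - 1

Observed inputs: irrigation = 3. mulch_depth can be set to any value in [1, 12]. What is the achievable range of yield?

-48 to -15

Intervening on mulch_depth fixes its value directly, overriding its dependence on irrigation.
Substituting into the soil_moisture equation gives soil_moisture = mulch_depth - 16.
canopy becomes -mulch_depth + 18.
Substituting into the leaf_area equation gives leaf_area = -3*mulch_depth + 50.
So yield = 3*mulch_depth - 51.
Linear in mulch_depth, so extremes are at the endpoints: mulch_depth = 1 gives yield = -48; mulch_depth = 12 gives yield = -15.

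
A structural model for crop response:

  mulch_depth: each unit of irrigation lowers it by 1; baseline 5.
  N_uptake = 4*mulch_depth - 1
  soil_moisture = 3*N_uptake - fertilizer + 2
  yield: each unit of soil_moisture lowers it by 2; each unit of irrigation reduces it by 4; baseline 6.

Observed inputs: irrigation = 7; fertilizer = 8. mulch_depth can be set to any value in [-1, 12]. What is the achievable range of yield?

Intervening on mulch_depth fixes its value directly, overriding its dependence on irrigation.
Substituting into the soil_moisture equation gives soil_moisture = 12*mulch_depth - 9.
So yield = -24*mulch_depth - 4.
Linear in mulch_depth, so extremes are at the endpoints: mulch_depth = -1 gives yield = 20; mulch_depth = 12 gives yield = -292.

-292 to 20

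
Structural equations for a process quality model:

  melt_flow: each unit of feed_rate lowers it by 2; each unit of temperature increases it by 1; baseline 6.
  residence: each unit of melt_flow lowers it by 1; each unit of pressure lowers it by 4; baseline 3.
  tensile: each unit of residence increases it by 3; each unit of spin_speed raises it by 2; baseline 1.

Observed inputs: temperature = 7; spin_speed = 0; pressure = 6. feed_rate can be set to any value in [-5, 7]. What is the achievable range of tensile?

Substituting into the melt_flow equation gives melt_flow = -2*feed_rate + 13.
Substituting into the residence equation gives residence = 2*feed_rate - 34.
tensile becomes 6*feed_rate - 101.
Linear in feed_rate, so extremes are at the endpoints: feed_rate = -5 gives tensile = -131; feed_rate = 7 gives tensile = -59.

-131 to -59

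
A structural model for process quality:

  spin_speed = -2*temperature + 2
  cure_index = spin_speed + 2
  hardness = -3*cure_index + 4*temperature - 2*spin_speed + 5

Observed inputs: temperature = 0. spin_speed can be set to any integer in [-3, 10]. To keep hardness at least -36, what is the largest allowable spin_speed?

spin_speed = 7

Intervening on spin_speed fixes its value directly, overriding its dependence on temperature.
Substituting into the hardness equation gives hardness = -5*spin_speed - 1.
Require -5*spin_speed - 1 ≥ -36, so spin_speed ≤ 7.
The largest integer in [-3, 10] satisfying this is 7.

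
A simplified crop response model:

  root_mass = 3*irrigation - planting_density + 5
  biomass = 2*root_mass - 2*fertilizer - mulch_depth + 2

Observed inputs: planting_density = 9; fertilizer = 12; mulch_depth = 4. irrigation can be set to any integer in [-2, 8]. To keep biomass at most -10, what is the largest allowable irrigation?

irrigation = 4

Substituting into the root_mass equation gives root_mass = 3*irrigation - 4.
Substituting into the biomass equation gives biomass = 6*irrigation - 34.
Require 6*irrigation - 34 ≤ -10, so irrigation ≤ 4.
The largest integer in [-2, 8] satisfying this is 4.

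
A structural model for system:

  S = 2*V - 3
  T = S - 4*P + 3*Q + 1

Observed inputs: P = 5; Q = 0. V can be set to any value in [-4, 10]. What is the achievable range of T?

Substituting into the T equation gives T = 2*V - 22.
Linear in V, so extremes are at the endpoints: V = -4 gives T = -30; V = 10 gives T = -2.

-30 to -2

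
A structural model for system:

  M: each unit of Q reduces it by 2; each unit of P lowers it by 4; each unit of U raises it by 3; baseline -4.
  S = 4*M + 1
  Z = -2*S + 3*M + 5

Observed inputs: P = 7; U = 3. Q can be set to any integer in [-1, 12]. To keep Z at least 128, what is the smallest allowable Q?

Q = 1

Substituting into the M equation gives M = -2*Q - 23.
S becomes -8*Q - 91.
Substituting into the Z equation gives Z = 10*Q + 118.
Require 10*Q + 118 ≥ 128, so Q ≥ 1.
The smallest integer in [-1, 12] satisfying this is 1.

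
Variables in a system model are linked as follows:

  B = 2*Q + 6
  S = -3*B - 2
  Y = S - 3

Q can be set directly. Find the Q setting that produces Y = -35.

Substituting into the S equation gives S = -6*Q - 20.
This gives Y = -6*Q - 23.
Solve -6*Q - 23 = -35: Q = (-35 + 23) / -6 = 2.

Q = 2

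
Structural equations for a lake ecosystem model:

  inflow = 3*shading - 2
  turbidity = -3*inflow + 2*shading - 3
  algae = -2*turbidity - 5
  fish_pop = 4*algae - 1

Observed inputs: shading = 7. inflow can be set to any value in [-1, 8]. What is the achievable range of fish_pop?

Intervening on inflow fixes its value directly, overriding its dependence on shading.
Substituting into the turbidity equation gives turbidity = -3*inflow + 11.
Substituting into the algae equation gives algae = 6*inflow - 27.
Substituting into the fish_pop equation gives fish_pop = 24*inflow - 109.
Linear in inflow, so extremes are at the endpoints: inflow = -1 gives fish_pop = -133; inflow = 8 gives fish_pop = 83.

-133 to 83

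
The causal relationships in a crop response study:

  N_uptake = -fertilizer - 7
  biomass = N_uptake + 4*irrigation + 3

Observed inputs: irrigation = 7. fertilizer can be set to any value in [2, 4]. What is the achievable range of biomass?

20 to 22

Substituting into the biomass equation gives biomass = -fertilizer + 24.
Linear in fertilizer, so extremes are at the endpoints: fertilizer = 2 gives biomass = 22; fertilizer = 4 gives biomass = 20.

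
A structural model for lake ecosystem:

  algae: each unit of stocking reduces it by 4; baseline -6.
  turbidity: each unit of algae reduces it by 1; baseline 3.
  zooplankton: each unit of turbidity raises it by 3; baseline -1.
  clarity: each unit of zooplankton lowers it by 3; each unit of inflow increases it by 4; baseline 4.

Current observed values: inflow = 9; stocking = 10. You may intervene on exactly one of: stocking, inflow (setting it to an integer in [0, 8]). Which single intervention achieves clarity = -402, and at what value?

set inflow = 8

Intervening on stocking: clarity = -36*stocking - 38. Reaching -402 requires stocking = 91/9, not an integer.
Intervening on inflow: with other inputs at their observed values, clarity = 4*inflow - 434. Solving for -402 gives inflow = 8, within [0, 8].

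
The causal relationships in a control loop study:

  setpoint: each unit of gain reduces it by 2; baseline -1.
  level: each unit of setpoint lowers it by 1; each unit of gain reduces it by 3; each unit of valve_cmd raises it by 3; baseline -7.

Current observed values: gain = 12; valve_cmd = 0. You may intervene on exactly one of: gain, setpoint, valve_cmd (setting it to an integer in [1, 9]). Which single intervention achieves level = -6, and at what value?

Intervening on gain: level = -gain - 6. Reaching -6 requires gain = 0, outside [1, 9].
Intervening on setpoint: level = -setpoint - 43. Reaching -6 requires setpoint = -37, outside [1, 9].
Intervening on valve_cmd: with other inputs at their observed values, level = 3*valve_cmd - 18. Solving for -6 gives valve_cmd = 4, within [1, 9].

set valve_cmd = 4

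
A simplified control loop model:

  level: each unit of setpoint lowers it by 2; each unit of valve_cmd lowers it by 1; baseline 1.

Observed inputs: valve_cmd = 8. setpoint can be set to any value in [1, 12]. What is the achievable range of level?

Substituting into the level equation gives level = -2*setpoint - 7.
Linear in setpoint, so extremes are at the endpoints: setpoint = 1 gives level = -9; setpoint = 12 gives level = -31.

-31 to -9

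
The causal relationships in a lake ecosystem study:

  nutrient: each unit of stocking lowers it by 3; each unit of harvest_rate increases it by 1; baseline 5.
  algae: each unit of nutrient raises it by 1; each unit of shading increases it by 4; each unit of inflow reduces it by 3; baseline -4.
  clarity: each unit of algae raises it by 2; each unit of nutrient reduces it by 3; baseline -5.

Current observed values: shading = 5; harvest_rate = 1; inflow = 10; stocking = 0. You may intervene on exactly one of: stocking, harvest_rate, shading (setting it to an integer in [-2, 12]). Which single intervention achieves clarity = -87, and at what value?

set shading = -1

Intervening on stocking: clarity = 3*stocking - 39. Reaching -87 requires stocking = -16, outside [-2, 12].
Intervening on harvest_rate: clarity = -harvest_rate - 38. Reaching -87 requires harvest_rate = 49, outside [-2, 12].
Intervening on shading: with other inputs at their observed values, clarity = 8*shading - 79. Solving for -87 gives shading = -1, within [-2, 12].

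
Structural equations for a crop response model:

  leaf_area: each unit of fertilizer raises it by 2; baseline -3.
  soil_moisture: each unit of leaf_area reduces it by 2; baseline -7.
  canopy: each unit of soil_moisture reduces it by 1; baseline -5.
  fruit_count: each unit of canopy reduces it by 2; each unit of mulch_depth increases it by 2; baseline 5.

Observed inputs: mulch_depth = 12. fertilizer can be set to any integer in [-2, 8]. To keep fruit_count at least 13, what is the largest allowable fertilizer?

fertilizer = 3

Substituting into the soil_moisture equation gives soil_moisture = -4*fertilizer - 1.
Substituting into the canopy equation gives canopy = 4*fertilizer - 4.
This gives fruit_count = -8*fertilizer + 37.
Require -8*fertilizer + 37 ≥ 13, so fertilizer ≤ 3.
The largest integer in [-2, 8] satisfying this is 3.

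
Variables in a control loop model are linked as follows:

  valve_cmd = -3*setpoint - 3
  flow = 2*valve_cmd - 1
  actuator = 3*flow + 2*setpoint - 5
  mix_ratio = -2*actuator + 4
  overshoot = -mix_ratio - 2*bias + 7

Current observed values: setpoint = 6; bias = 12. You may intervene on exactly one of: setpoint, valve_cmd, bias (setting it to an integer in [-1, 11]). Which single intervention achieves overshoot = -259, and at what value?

Intervening on setpoint: overshoot = -32*setpoint - 73. Reaching -259 requires setpoint = 93/16, not an integer.
Intervening on valve_cmd: overshoot = 12*valve_cmd - 13. Reaching -259 requires valve_cmd = -41/2, not an integer.
Intervening on bias: with other inputs at their observed values, overshoot = -2*bias - 241. Solving for -259 gives bias = 9, within [-1, 11].

set bias = 9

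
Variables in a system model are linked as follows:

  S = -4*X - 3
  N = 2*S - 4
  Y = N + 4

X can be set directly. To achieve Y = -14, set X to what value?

X = 1

Substituting into the N equation gives N = -8*X - 10.
Substituting into the Y equation gives Y = -8*X - 6.
Solve -8*X - 6 = -14: X = (-14 + 6) / -8 = 1.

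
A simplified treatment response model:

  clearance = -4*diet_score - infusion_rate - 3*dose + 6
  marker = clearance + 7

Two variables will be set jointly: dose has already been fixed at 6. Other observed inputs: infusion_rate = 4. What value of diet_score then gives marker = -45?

With dose held at 6:
Substituting into the clearance equation gives clearance = -4*diet_score - 16.
marker becomes -4*diet_score - 9.
Solve -4*diet_score - 9 = -45: diet_score = (-45 + 9) / -4 = 9.

diet_score = 9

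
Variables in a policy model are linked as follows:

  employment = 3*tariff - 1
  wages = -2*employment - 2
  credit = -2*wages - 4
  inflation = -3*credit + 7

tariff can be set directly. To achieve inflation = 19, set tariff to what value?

tariff = 0

Substituting into the wages equation gives wages = -6*tariff.
Substituting into the credit equation gives credit = 12*tariff - 4.
Substituting into the inflation equation gives inflation = -36*tariff + 19.
Solve -36*tariff + 19 = 19: tariff = (19 - 19) / -36 = 0.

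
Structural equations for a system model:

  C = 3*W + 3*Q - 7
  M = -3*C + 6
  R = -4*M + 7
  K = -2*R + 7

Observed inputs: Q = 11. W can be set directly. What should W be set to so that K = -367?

Substituting into the C equation gives C = 3*W + 26.
This gives M = -9*W - 72.
Substituting into the R equation gives R = 36*W + 295.
Substituting into the K equation gives K = -72*W - 583.
Solve -72*W - 583 = -367: W = (-367 + 583) / -72 = -3.

W = -3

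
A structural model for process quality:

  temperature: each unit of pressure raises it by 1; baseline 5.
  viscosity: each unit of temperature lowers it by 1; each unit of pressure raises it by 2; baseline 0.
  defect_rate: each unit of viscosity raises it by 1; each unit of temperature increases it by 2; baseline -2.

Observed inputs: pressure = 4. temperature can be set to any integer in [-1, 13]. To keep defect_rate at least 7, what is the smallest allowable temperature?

Intervening on temperature fixes its value directly, overriding its dependence on pressure.
Substituting into the viscosity equation gives viscosity = -temperature + 8.
defect_rate becomes temperature + 6.
Require temperature + 6 ≥ 7, so temperature ≥ 1.
The smallest integer in [-1, 13] satisfying this is 1.

temperature = 1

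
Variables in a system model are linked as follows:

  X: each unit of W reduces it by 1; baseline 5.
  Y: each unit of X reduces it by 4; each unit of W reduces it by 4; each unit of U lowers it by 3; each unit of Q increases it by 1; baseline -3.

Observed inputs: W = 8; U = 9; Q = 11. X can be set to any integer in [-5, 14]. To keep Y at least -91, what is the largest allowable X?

X = 10

Intervening on X fixes its value directly, overriding its dependence on W.
Substituting into the Y equation gives Y = -4*X - 51.
Require -4*X - 51 ≥ -91, so X ≤ 10.
The largest integer in [-5, 14] satisfying this is 10.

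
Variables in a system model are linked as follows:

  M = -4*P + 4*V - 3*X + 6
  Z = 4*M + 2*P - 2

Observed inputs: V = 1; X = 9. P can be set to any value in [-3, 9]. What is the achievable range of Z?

-196 to -28

Substituting into the M equation gives M = -4*P - 17.
Substituting into the Z equation gives Z = -14*P - 70.
Linear in P, so extremes are at the endpoints: P = -3 gives Z = -28; P = 9 gives Z = -196.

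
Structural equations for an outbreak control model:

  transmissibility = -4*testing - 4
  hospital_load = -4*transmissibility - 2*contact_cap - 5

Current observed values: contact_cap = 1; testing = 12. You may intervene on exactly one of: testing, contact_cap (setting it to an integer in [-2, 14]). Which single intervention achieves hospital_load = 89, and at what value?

Intervening on testing: with other inputs at their observed values, hospital_load = 16*testing + 9. Solving for 89 gives testing = 5, within [-2, 14].
Intervening on contact_cap: hospital_load = -2*contact_cap + 203. Reaching 89 requires contact_cap = 57, outside [-2, 14].

set testing = 5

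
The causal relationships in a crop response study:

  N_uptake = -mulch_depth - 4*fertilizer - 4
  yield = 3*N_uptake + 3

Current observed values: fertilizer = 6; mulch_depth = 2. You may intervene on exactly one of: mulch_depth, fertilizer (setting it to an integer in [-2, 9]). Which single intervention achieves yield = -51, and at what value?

Intervening on mulch_depth: yield = -3*mulch_depth - 81. Reaching -51 requires mulch_depth = -10, outside [-2, 9].
Intervening on fertilizer: with other inputs at their observed values, yield = -12*fertilizer - 15. Solving for -51 gives fertilizer = 3, within [-2, 9].

set fertilizer = 3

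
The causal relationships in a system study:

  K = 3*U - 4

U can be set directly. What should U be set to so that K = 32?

U = 12

Solve 3*U - 4 = 32: U = (32 + 4) / 3 = 12.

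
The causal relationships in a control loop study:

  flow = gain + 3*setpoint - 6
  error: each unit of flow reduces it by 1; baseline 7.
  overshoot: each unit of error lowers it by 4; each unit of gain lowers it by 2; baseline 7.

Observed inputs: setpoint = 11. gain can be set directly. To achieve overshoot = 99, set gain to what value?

Substituting into the flow equation gives flow = gain + 27.
This gives error = -gain - 20.
Substituting into the overshoot equation gives overshoot = 2*gain + 87.
Solve 2*gain + 87 = 99: gain = (99 - 87) / 2 = 6.

gain = 6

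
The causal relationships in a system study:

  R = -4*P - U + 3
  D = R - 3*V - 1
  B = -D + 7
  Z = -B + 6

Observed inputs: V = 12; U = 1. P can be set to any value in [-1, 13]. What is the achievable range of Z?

-88 to -32

Substituting into the R equation gives R = -4*P + 2.
So D = -4*P - 35.
So B = 4*P + 42.
This gives Z = -4*P - 36.
Linear in P, so extremes are at the endpoints: P = -1 gives Z = -32; P = 13 gives Z = -88.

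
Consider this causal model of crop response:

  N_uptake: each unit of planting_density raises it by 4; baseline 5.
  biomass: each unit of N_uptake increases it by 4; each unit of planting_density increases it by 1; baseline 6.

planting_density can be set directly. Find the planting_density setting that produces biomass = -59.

Substituting into the biomass equation gives biomass = 17*planting_density + 26.
Solve 17*planting_density + 26 = -59: planting_density = (-59 - 26) / 17 = -5.

planting_density = -5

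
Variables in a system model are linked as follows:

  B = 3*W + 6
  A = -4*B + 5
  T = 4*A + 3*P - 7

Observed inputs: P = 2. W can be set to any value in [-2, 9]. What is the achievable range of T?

-509 to 19

Substituting into the A equation gives A = -12*W - 19.
So T = -48*W - 77.
Linear in W, so extremes are at the endpoints: W = -2 gives T = 19; W = 9 gives T = -509.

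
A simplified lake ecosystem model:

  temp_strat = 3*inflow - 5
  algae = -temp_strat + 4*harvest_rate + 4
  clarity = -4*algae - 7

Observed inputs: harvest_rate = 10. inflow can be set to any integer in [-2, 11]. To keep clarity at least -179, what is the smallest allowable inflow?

inflow = 2

Substituting into the algae equation gives algae = -3*inflow + 49.
Substituting into the clarity equation gives clarity = 12*inflow - 203.
Require 12*inflow - 203 ≥ -179, so inflow ≥ 2.
The smallest integer in [-2, 11] satisfying this is 2.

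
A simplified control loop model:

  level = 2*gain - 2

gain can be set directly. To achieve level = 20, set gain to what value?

Solve 2*gain - 2 = 20: gain = (20 + 2) / 2 = 11.

gain = 11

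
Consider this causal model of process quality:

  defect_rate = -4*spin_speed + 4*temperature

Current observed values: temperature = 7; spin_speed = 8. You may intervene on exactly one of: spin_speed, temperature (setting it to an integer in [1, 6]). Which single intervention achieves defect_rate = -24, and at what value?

Intervening on spin_speed: defect_rate = -4*spin_speed + 28. Reaching -24 requires spin_speed = 13, outside [1, 6].
Intervening on temperature: with other inputs at their observed values, defect_rate = 4*temperature - 32. Solving for -24 gives temperature = 2, within [1, 6].

set temperature = 2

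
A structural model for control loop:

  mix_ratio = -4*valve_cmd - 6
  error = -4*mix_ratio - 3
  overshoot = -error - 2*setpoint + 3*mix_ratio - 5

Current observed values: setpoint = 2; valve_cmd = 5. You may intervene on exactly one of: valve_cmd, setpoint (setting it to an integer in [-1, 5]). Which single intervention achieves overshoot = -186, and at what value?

set setpoint = 1

Intervening on valve_cmd: overshoot = -28*valve_cmd - 48. Reaching -186 requires valve_cmd = 69/14, not an integer.
Intervening on setpoint: with other inputs at their observed values, overshoot = -2*setpoint - 184. Solving for -186 gives setpoint = 1, within [-1, 5].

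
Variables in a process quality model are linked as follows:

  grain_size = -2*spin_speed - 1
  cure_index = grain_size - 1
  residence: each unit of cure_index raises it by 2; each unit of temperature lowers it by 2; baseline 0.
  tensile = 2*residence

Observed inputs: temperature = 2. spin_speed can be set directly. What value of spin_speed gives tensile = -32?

spin_speed = 2

Substituting into the cure_index equation gives cure_index = -2*spin_speed - 2.
So residence = -4*spin_speed - 8.
tensile becomes -8*spin_speed - 16.
Solve -8*spin_speed - 16 = -32: spin_speed = (-32 + 16) / -8 = 2.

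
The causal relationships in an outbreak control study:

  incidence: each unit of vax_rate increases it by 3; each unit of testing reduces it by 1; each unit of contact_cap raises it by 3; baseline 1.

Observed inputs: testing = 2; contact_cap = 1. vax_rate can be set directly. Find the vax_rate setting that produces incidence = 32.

Substituting into the incidence equation gives incidence = 3*vax_rate + 2.
Solve 3*vax_rate + 2 = 32: vax_rate = (32 - 2) / 3 = 10.

vax_rate = 10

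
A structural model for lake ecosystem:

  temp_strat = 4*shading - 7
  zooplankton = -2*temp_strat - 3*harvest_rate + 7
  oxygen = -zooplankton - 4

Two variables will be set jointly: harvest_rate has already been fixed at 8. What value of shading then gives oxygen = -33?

shading = -4

With harvest_rate held at 8:
Substituting into the zooplankton equation gives zooplankton = -8*shading - 3.
oxygen becomes 8*shading - 1.
Solve 8*shading - 1 = -33: shading = (-33 + 1) / 8 = -4.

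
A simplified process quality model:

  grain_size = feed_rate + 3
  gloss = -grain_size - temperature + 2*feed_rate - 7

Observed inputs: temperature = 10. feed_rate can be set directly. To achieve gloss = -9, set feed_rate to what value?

Substituting into the gloss equation gives gloss = feed_rate - 20.
Solve feed_rate - 20 = -9: feed_rate = (-9 + 20) / 1 = 11.

feed_rate = 11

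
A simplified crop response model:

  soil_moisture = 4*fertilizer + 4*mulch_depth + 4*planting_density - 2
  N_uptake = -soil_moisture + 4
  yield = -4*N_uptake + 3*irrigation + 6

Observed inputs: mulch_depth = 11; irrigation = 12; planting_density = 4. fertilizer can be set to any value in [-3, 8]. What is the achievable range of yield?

Substituting into the soil_moisture equation gives soil_moisture = 4*fertilizer + 58.
Substituting into the N_uptake equation gives N_uptake = -4*fertilizer - 54.
This gives yield = 16*fertilizer + 258.
Linear in fertilizer, so extremes are at the endpoints: fertilizer = -3 gives yield = 210; fertilizer = 8 gives yield = 386.

210 to 386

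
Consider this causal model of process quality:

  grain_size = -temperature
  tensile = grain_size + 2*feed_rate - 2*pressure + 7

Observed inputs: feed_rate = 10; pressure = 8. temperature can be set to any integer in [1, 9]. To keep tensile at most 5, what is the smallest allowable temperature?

Substituting into the tensile equation gives tensile = -temperature + 11.
Require -temperature + 11 ≤ 5, so temperature ≥ 6.
The smallest integer in [1, 9] satisfying this is 6.

temperature = 6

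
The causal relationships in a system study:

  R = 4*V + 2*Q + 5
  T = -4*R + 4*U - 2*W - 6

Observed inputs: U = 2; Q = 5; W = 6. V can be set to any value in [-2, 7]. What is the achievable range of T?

Substituting into the R equation gives R = 4*V + 15.
Substituting into the T equation gives T = -16*V - 70.
Linear in V, so extremes are at the endpoints: V = -2 gives T = -38; V = 7 gives T = -182.

-182 to -38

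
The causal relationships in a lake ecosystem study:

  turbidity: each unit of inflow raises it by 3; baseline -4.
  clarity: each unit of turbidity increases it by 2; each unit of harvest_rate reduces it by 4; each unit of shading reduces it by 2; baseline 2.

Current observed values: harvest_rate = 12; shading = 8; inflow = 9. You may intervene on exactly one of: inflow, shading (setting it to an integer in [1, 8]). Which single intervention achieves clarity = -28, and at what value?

Intervening on inflow: with other inputs at their observed values, clarity = 6*inflow - 70. Solving for -28 gives inflow = 7, within [1, 8].
Intervening on shading: clarity = -2*shading. Reaching -28 requires shading = 14, outside [1, 8].

set inflow = 7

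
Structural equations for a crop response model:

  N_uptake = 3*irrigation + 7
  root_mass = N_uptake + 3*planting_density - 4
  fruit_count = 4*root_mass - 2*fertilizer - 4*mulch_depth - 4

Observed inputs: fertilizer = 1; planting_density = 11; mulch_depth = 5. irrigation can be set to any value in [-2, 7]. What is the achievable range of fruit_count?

94 to 202

Substituting into the root_mass equation gives root_mass = 3*irrigation + 36.
Substituting into the fruit_count equation gives fruit_count = 12*irrigation + 118.
Linear in irrigation, so extremes are at the endpoints: irrigation = -2 gives fruit_count = 94; irrigation = 7 gives fruit_count = 202.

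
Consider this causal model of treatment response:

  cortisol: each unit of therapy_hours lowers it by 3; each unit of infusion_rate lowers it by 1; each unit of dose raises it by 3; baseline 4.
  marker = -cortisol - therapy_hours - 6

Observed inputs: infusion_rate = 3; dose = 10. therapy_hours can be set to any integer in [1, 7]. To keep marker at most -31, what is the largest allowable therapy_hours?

therapy_hours = 3

Substituting into the cortisol equation gives cortisol = -3*therapy_hours + 31.
Substituting into the marker equation gives marker = 2*therapy_hours - 37.
Require 2*therapy_hours - 37 ≤ -31, so therapy_hours ≤ 3.
The largest integer in [1, 7] satisfying this is 3.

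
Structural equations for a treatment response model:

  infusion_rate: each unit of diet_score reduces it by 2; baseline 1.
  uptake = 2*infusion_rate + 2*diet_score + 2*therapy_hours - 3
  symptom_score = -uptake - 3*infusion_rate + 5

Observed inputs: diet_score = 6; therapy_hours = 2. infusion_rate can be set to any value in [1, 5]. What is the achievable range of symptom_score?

Intervening on infusion_rate fixes its value directly, overriding its dependence on diet_score.
Substituting into the uptake equation gives uptake = 2*infusion_rate + 13.
This gives symptom_score = -5*infusion_rate - 8.
Linear in infusion_rate, so extremes are at the endpoints: infusion_rate = 1 gives symptom_score = -13; infusion_rate = 5 gives symptom_score = -33.

-33 to -13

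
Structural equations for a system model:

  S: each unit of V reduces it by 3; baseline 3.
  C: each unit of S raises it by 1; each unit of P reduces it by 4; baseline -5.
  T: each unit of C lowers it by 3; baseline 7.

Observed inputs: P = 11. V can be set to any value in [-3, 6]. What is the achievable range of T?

118 to 199

Substituting into the C equation gives C = -3*V - 46.
So T = 9*V + 145.
Linear in V, so extremes are at the endpoints: V = -3 gives T = 118; V = 6 gives T = 199.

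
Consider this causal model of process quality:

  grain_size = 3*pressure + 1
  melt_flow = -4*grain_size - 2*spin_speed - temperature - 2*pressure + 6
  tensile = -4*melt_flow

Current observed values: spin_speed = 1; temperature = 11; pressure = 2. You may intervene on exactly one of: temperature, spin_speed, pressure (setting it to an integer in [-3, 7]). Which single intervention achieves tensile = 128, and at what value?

Intervening on temperature: with other inputs at their observed values, tensile = 4*temperature + 112. Solving for 128 gives temperature = 4, within [-3, 7].
Intervening on spin_speed: tensile = 8*spin_speed + 148. Reaching 128 requires spin_speed = -5/2, not an integer.
Intervening on pressure: tensile = 56*pressure + 44. Reaching 128 requires pressure = 3/2, not an integer.

set temperature = 4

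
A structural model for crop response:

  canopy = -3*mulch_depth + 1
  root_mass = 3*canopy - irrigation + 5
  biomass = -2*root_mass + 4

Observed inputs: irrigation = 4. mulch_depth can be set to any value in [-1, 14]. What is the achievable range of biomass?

-22 to 248

Substituting into the root_mass equation gives root_mass = -9*mulch_depth + 4.
Substituting into the biomass equation gives biomass = 18*mulch_depth - 4.
Linear in mulch_depth, so extremes are at the endpoints: mulch_depth = -1 gives biomass = -22; mulch_depth = 14 gives biomass = 248.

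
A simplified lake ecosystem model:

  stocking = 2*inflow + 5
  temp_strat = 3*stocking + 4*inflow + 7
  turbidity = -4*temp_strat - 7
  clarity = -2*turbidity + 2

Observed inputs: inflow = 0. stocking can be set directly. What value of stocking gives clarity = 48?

stocking = -1

Intervening on stocking fixes its value directly, overriding its dependence on inflow.
Substituting into the temp_strat equation gives temp_strat = 3*stocking + 7.
turbidity becomes -12*stocking - 35.
Substituting into the clarity equation gives clarity = 24*stocking + 72.
Solve 24*stocking + 72 = 48: stocking = (48 - 72) / 24 = -1.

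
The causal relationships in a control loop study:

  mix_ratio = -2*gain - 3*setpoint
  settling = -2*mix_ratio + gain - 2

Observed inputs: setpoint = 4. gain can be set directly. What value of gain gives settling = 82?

gain = 12

Substituting into the mix_ratio equation gives mix_ratio = -2*gain - 12.
settling becomes 5*gain + 22.
Solve 5*gain + 22 = 82: gain = (82 - 22) / 5 = 12.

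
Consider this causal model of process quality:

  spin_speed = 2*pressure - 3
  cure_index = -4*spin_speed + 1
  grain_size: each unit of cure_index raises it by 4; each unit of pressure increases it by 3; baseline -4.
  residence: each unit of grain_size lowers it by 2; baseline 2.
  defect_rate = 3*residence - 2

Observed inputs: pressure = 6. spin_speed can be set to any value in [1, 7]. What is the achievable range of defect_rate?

-8 to 568

Intervening on spin_speed fixes its value directly, overriding its dependence on pressure.
Substituting into the grain_size equation gives grain_size = -16*spin_speed + 18.
Substituting into the residence equation gives residence = 32*spin_speed - 34.
Substituting into the defect_rate equation gives defect_rate = 96*spin_speed - 104.
Linear in spin_speed, so extremes are at the endpoints: spin_speed = 1 gives defect_rate = -8; spin_speed = 7 gives defect_rate = 568.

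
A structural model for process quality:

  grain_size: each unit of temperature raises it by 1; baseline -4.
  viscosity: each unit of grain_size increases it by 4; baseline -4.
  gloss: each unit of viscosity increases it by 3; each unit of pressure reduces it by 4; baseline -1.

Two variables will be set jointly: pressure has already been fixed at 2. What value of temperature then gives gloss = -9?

With pressure held at 2:
Substituting into the viscosity equation gives viscosity = 4*temperature - 20.
So gloss = 12*temperature - 69.
Solve 12*temperature - 69 = -9: temperature = (-9 + 69) / 12 = 5.

temperature = 5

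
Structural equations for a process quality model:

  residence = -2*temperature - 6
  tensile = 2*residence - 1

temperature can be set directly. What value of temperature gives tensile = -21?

temperature = 2

Substituting into the tensile equation gives tensile = -4*temperature - 13.
Solve -4*temperature - 13 = -21: temperature = (-21 + 13) / -4 = 2.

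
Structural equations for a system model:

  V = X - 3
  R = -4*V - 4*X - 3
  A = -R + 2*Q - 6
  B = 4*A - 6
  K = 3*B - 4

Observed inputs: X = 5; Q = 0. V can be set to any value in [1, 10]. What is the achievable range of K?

230 to 662

Intervening on V fixes its value directly, overriding its dependence on X.
Substituting into the R equation gives R = -4*V - 23.
This gives A = 4*V + 17.
So B = 16*V + 62.
So K = 48*V + 182.
Linear in V, so extremes are at the endpoints: V = 1 gives K = 230; V = 10 gives K = 662.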